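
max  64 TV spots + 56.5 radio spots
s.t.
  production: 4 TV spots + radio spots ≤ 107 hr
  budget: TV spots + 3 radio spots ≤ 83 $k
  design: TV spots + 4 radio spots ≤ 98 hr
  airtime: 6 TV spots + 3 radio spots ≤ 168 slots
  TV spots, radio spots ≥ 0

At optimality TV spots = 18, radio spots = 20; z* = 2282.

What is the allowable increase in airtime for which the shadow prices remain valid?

Binding constraints: design, airtime. The basis is B = [[1,4],[6,3]] with det -21.
Per unit increase in airtime, x* moves by d = (0.1905, -0.0476).
The basis stays optimal until production becomes binding; allowable increase = 21 slots.

21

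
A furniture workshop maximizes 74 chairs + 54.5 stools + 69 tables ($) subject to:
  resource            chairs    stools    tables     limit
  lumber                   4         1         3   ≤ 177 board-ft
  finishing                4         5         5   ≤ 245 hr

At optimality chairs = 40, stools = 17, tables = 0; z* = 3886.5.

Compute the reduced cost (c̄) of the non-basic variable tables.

Check each constraint at x*: lumber 177/177 (tight); finishing 245/245 (tight).
Dual feasibility on the basic columns requires 4·y_lumber + 4·y_finishing = 74, 1·y_lumber + 5·y_finishing = 54.5.
This yields shadow prices y_lumber = 9.5, y_finishing = 9.
Reduced cost of tables: c₃ − yᵀa₃ = 69 − (9.5·3 + 9·5) = 69 − 73.5 = -4.5.

-4.5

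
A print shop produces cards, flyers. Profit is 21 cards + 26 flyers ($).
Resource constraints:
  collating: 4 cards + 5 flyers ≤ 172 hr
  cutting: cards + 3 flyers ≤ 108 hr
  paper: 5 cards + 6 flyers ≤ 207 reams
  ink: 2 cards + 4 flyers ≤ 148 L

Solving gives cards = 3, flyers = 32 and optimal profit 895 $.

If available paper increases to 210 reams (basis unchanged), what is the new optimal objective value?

Binding: collating and paper. Non-binding: cutting (9 unused), ink (14 unused).
Slack constraints have shadow price 0 (complementary slackness).
From A_Bᵀ y = c: 4·y_collating + 5·y_paper = 21; 5·y_collating + 6·y_paper = 26.
Solving: y_collating = 4, y_paper = 1.
Δz = y_paper·Δb = 1 × (3) = 3, so new z* = 895 + 3 = 898.

898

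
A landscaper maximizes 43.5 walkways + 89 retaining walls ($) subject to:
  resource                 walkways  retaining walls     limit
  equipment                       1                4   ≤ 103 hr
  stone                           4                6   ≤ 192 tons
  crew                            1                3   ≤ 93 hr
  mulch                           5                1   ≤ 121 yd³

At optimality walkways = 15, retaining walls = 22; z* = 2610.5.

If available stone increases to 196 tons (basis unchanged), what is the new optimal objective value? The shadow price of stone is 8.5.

2644.5

Δb = 4, so new z* = 2610.5 + (8.5)·(4) = 2610.5 + 34 = 2644.5.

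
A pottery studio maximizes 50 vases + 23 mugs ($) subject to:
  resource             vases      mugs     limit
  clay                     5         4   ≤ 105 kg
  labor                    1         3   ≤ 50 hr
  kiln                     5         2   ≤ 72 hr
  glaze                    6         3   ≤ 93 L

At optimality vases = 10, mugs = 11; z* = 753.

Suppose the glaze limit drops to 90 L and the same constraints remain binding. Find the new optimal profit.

Check each constraint at x*: clay 94/105 (slack 11); labor 43/50 (slack 7); kiln 72/72 (tight); glaze 93/93 (tight).
Since clay, labor are not tight, their duals are 0.
From A_Bᵀ y = c: 5·y_kiln + 6·y_glaze = 50; 2·y_kiln + 3·y_glaze = 23.
→ y_kiln = 4 and y_glaze = 5.
Δz = y_glaze·Δb = 5 × (-3) = -15, so new z* = 753 − 15 = 738.

738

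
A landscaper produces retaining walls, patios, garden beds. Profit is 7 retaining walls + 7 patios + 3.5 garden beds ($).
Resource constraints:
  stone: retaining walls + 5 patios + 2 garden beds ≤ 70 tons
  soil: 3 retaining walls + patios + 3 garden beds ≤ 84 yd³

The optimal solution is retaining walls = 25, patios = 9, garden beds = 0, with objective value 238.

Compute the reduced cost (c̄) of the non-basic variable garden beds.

Both stone and soil are binding at x*.
Dual feasibility on the basic columns requires 1·y_stone + 3·y_soil = 7, 5·y_stone + 1·y_soil = 7.
This yields shadow prices y_stone = 1, y_soil = 2.
Reduced cost of garden beds: c₃ − yᵀa₃ = 3.5 − (1·2 + 2·3) = 3.5 − 8 = -4.5.

-4.5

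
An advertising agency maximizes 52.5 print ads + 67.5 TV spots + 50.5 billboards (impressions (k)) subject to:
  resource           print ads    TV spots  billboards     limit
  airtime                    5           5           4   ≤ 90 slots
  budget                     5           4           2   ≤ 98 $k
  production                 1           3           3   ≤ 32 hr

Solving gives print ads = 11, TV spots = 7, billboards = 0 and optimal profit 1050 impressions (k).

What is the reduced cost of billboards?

-8

At the optimum: airtime uses 90 of 90 (binding); budget uses 83 of 98 (slack = 15); production uses 32 of 32 (binding).
Slack constraints have shadow price 0 (complementary slackness).
The binding rows give the dual system: 5·y_airtime + 1·y_production = 52.5 and 5·y_airtime + 3·y_production = 67.5.
Solving: y_airtime = 9, y_production = 7.5.
Reduced cost of billboards: c₃ − yᵀa₃ = 50.5 − (9·4 + 7.5·3) = 50.5 − 58.5 = -8.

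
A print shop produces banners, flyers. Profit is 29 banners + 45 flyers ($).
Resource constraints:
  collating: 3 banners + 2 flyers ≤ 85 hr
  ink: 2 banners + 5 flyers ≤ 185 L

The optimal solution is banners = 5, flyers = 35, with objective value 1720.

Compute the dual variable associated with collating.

5

Both collating and ink are binding at x*.
The binding rows give the dual system: 3·y_collating + 2·y_ink = 29 and 2·y_collating + 5·y_ink = 45.
Solving: y_collating = 5, y_ink = 7.
Shadow price of collating = 5.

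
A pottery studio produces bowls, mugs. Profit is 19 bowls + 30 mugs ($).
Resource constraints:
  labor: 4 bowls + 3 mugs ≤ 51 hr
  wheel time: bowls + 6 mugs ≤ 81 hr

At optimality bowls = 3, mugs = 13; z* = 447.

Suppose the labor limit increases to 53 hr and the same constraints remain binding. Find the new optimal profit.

455

At the optimum: labor uses 51 of 51 (binding); wheel time uses 81 of 81 (binding).
The binding rows give the dual system: 4·y_labor + 1·y_wheel time = 19 and 3·y_labor + 6·y_wheel time = 30.
Solving: y_labor = 4, y_wheel time = 3.
Δz = y_labor·Δb = 4 × (2) = 8, so new z* = 447 + 8 = 455.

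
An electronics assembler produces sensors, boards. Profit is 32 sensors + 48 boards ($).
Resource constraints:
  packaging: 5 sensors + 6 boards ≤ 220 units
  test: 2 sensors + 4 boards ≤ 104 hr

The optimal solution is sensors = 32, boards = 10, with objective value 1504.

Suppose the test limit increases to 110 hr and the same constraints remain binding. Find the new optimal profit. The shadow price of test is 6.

Δb = 6, so new z* = 1504 + (6)·(6) = 1504 + 36 = 1540.

1540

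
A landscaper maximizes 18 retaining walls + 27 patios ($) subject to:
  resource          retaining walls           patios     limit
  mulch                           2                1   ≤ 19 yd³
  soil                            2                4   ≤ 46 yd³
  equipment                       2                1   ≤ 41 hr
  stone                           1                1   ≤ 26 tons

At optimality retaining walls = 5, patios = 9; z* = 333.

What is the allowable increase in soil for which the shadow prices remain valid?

30

Binding constraints: mulch, soil. The basis is B = [[2,1],[2,4]] with det 6.
Per unit increase in soil, x* moves by d = (-0.1667, 0.3333).
The basis stays optimal until retaining walls reaches 0; allowable increase = 30 yd³.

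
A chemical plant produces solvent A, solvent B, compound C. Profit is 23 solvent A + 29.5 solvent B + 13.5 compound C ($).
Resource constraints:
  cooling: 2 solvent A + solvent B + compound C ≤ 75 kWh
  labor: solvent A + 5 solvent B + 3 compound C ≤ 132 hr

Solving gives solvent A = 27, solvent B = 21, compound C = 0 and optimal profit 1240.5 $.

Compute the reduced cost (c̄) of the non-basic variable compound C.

-8

At the optimum: cooling uses 75 of 75 (binding); labor uses 132 of 132 (binding).
From A_Bᵀ y = c: 2·y_cooling + 1·y_labor = 23; 1·y_cooling + 5·y_labor = 29.5.
Solving: y_cooling = 9.5, y_labor = 4.
Reduced cost of compound C: c₃ − yᵀa₃ = 13.5 − (9.5·1 + 4·3) = 13.5 − 21.5 = -8.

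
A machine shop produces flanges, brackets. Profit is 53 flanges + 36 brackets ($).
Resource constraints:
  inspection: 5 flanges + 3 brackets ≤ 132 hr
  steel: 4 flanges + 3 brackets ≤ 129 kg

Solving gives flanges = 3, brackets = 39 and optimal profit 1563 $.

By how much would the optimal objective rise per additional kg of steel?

7

Check each constraint at x*: inspection 132/132 (tight); steel 129/129 (tight).
Dual feasibility on the basic columns requires 5·y_inspection + 4·y_steel = 53, 3·y_inspection + 3·y_steel = 36.
Solving: y_inspection = 5, y_steel = 7.
Shadow price of steel = 7.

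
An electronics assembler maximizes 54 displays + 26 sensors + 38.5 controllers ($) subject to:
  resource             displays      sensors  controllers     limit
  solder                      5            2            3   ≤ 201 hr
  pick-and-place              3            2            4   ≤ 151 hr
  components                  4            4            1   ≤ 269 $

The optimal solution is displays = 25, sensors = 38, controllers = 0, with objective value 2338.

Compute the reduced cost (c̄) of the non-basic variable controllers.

At the optimum: solder uses 201 of 201 (binding); pick-and-place uses 151 of 151 (binding); components uses 252 of 269 (slack = 17).
Since components is not tight, its dual is 0.
From A_Bᵀ y = c: 5·y_solder + 3·y_pick-and-place = 54; 2·y_solder + 2·y_pick-and-place = 26.
→ y_solder = 7.5 and y_pick-and-place = 5.5.
Reduced cost of controllers: c₃ − yᵀa₃ = 38.5 − (7.5·3 + 5.5·4) = 38.5 − 44.5 = -6.

-6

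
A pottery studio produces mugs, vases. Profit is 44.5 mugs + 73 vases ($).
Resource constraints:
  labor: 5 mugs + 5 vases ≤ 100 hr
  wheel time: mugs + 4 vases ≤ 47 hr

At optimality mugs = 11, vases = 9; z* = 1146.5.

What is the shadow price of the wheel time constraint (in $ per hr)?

Check each constraint at x*: labor 100/100 (tight); wheel time 47/47 (tight).
From A_Bᵀ y = c: 5·y_labor + 1·y_wheel time = 44.5; 5·y_labor + 4·y_wheel time = 73.
Solving: y_labor = 7, y_wheel time = 9.5.
Shadow price of wheel time = 9.5.

9.5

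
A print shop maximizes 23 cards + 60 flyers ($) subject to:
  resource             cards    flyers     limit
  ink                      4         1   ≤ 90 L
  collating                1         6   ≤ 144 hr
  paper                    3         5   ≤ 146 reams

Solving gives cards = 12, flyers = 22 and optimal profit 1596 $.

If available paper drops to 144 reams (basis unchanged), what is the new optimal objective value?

Check each constraint at x*: ink 70/90 (slack 20); collating 144/144 (tight); paper 146/146 (tight).
Slack constraints have shadow price 0 (complementary slackness).
Dual feasibility on the basic columns requires 1·y_collating + 3·y_paper = 23, 6·y_collating + 5·y_paper = 60.
This yields shadow prices y_collating = 5, y_paper = 6.
Δz = y_paper·Δb = 6 × (-2) = -12, so new z* = 1596 − 12 = 1584.

1584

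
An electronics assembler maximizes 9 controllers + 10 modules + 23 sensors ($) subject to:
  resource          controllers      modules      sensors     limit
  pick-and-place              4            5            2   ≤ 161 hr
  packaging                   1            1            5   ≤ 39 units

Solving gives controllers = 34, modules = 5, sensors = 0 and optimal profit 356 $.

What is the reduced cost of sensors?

Both pick-and-place and packaging are binding at x*.
The binding rows give the dual system: 4·y_pick-and-place + 1·y_packaging = 9 and 5·y_pick-and-place + 1·y_packaging = 10.
→ y_pick-and-place = 1 and y_packaging = 5.
Reduced cost of sensors: c₃ − yᵀa₃ = 23 − (1·2 + 5·5) = 23 − 27 = -4.

-4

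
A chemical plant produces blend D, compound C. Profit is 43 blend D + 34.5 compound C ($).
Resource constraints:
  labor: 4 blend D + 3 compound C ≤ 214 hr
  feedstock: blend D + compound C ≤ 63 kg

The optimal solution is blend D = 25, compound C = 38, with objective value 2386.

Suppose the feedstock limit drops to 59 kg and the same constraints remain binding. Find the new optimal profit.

Both labor and feedstock are binding at x*.
The binding rows give the dual system: 4·y_labor + 1·y_feedstock = 43 and 3·y_labor + 1·y_feedstock = 34.5.
This yields shadow prices y_labor = 8.5, y_feedstock = 9.
Δz = y_feedstock·Δb = 9 × (-4) = -36, so new z* = 2386 − 36 = 2350.

2350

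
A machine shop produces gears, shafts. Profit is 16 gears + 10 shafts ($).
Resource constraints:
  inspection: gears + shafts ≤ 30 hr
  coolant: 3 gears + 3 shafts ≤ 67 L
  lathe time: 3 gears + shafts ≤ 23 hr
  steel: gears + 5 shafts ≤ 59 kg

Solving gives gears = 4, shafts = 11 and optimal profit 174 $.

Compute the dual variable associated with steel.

Binding: lathe time and steel. Non-binding: inspection (15 unused), coolant (22 unused).
Since inspection, coolant are not tight, their duals are 0.
The binding rows give the dual system: 3·y_lathe time + 1·y_steel = 16 and 1·y_lathe time + 5·y_steel = 10.
This yields shadow prices y_lathe time = 5, y_steel = 1.
Shadow price of steel = 1.

1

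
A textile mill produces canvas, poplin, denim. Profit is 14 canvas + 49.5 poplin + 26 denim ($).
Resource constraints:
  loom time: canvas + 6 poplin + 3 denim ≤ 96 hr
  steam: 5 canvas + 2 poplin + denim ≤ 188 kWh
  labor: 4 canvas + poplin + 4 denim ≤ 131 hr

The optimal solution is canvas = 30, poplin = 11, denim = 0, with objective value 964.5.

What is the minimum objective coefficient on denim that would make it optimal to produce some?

At the optimum: loom time uses 96 of 96 (binding); steam uses 172 of 188 (slack = 16); labor uses 131 of 131 (binding).
Slack constraints have shadow price 0 (complementary slackness).
From A_Bᵀ y = c: 1·y_loom time + 4·y_labor = 14; 6·y_loom time + 1·y_labor = 49.5.
This yields shadow prices y_loom time = 8, y_labor = 1.5.
denim enters the basis when its profit ≥ yᵀa₃ = 8·3 + 1.5·4 = 30.

30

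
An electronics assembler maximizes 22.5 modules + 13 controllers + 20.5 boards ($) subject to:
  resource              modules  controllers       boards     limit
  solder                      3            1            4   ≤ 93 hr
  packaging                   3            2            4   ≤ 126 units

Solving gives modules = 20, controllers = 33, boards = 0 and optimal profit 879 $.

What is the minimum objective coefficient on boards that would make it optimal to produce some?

30

At the optimum: solder uses 93 of 93 (binding); packaging uses 126 of 126 (binding).
From A_Bᵀ y = c: 3·y_solder + 3·y_packaging = 22.5; 1·y_solder + 2·y_packaging = 13.
This yields shadow prices y_solder = 2, y_packaging = 5.5.
boards enters the basis when its profit ≥ yᵀa₃ = 2·4 + 5.5·4 = 30.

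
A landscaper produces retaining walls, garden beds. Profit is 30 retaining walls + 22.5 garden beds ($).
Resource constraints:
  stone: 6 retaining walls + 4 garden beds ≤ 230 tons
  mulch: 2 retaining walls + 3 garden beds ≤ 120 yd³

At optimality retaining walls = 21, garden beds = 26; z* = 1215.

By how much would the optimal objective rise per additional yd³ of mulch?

1.5

Both stone and mulch are binding at x*.
From A_Bᵀ y = c: 6·y_stone + 2·y_mulch = 30; 4·y_stone + 3·y_mulch = 22.5.
Solving: y_stone = 4.5, y_mulch = 1.5.
Shadow price of mulch = 1.5.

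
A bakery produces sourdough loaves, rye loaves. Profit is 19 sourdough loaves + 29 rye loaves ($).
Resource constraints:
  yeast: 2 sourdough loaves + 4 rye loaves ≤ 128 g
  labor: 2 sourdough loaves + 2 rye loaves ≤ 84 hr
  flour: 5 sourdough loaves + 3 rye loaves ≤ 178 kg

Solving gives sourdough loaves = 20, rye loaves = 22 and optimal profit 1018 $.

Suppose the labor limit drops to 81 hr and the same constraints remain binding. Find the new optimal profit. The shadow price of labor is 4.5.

1004.5

Δb = -3, so new z* = 1018 + (4.5)·(-3) = 1018 − 13.5 = 1004.5.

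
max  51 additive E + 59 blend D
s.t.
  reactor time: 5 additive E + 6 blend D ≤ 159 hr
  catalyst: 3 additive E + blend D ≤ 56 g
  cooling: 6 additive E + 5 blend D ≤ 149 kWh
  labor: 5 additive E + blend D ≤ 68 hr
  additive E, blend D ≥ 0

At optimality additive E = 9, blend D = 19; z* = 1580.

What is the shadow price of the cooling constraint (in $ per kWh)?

1

At the optimum: reactor time uses 159 of 159 (binding); catalyst uses 46 of 56 (slack = 10); cooling uses 149 of 149 (binding); labor uses 64 of 68 (slack = 4).
Since catalyst, labor are not tight, their duals are 0.
The binding rows give the dual system: 5·y_reactor time + 6·y_cooling = 51 and 6·y_reactor time + 5·y_cooling = 59.
Solving: y_reactor time = 9, y_cooling = 1.
Shadow price of cooling = 1.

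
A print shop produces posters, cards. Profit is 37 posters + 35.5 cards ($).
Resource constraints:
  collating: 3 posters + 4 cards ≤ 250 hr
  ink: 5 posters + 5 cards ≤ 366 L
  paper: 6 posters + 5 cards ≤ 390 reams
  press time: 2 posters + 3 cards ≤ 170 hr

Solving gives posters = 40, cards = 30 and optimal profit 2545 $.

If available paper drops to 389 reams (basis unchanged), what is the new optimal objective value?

Check each constraint at x*: collating 240/250 (slack 10); ink 350/366 (slack 16); paper 390/390 (tight); press time 170/170 (tight).
Slack constraints have shadow price 0 (complementary slackness).
From A_Bᵀ y = c: 6·y_paper + 2·y_press time = 37; 5·y_paper + 3·y_press time = 35.5.
Solving: y_paper = 5, y_press time = 3.5.
Δz = y_paper·Δb = 5 × (-1) = -5, so new z* = 2545 − 5 = 2540.

2540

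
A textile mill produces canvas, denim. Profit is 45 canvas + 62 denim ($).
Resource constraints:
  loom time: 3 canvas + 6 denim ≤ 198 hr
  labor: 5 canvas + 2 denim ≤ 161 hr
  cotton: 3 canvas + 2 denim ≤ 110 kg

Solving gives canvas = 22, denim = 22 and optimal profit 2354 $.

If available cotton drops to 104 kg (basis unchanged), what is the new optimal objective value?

2312

Binding: loom time and cotton. Non-binding: labor (7 unused).
By complementary slackness, y = 0 for the non-binding constraint.
Dual feasibility on the basic columns requires 3·y_loom time + 3·y_cotton = 45, 6·y_loom time + 2·y_cotton = 62.
Solving: y_loom time = 8, y_cotton = 7.
Δz = y_cotton·Δb = 7 × (-6) = -42, so new z* = 2354 − 42 = 2312.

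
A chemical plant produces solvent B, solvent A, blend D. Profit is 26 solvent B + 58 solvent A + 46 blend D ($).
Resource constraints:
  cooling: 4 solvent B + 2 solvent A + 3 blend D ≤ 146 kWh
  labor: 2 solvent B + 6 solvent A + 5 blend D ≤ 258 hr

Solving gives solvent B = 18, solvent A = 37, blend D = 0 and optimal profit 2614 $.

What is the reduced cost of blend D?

-5

Check each constraint at x*: cooling 146/146 (tight); labor 258/258 (tight).
From A_Bᵀ y = c: 4·y_cooling + 2·y_labor = 26; 2·y_cooling + 6·y_labor = 58.
→ y_cooling = 2 and y_labor = 9.
Reduced cost of blend D: c₃ − yᵀa₃ = 46 − (2·3 + 9·5) = 46 − 51 = -5.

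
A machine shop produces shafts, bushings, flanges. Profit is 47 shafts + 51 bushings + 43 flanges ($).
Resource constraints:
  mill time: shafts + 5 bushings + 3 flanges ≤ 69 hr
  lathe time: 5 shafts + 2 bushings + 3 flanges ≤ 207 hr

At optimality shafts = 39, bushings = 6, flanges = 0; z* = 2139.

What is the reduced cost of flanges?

-2

At the optimum: mill time uses 69 of 69 (binding); lathe time uses 207 of 207 (binding).
The binding rows give the dual system: 1·y_mill time + 5·y_lathe time = 47 and 5·y_mill time + 2·y_lathe time = 51.
→ y_mill time = 7 and y_lathe time = 8.
Reduced cost of flanges: c₃ − yᵀa₃ = 43 − (7·3 + 8·3) = 43 − 45 = -2.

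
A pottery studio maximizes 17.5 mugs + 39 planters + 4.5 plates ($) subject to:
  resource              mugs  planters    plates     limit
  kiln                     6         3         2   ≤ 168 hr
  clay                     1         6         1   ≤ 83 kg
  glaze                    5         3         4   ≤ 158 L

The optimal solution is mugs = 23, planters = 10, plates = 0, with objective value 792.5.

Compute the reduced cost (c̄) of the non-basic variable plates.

-5

At the optimum: kiln uses 168 of 168 (binding); clay uses 83 of 83 (binding); glaze uses 145 of 158 (slack = 13).
Since glaze is not tight, its dual is 0.
Dual feasibility on the basic columns requires 6·y_kiln + 1·y_clay = 17.5, 3·y_kiln + 6·y_clay = 39.
This yields shadow prices y_kiln = 2, y_clay = 5.5.
Reduced cost of plates: c₃ − yᵀa₃ = 4.5 − (2·2 + 5.5·1) = 4.5 − 9.5 = -5.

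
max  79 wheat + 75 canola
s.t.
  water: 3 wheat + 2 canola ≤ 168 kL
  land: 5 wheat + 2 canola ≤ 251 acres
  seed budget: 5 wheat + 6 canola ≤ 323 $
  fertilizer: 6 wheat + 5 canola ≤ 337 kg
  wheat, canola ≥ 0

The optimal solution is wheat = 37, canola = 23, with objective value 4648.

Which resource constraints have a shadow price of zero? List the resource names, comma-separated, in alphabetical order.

water: 157/168 (slack 11)
land: 231/251 (slack 20)
seed budget: 323/323 (binding)
fertilizer: 337/337 (binding)
By complementary slackness, a constraint with positive slack has shadow price 0 → land, water.

land, water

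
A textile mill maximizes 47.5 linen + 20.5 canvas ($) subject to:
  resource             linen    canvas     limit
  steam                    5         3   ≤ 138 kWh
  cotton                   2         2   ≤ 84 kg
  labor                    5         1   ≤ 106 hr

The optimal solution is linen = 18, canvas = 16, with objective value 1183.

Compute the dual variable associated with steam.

5.5

At the optimum: steam uses 138 of 138 (binding); cotton uses 68 of 84 (slack = 16); labor uses 106 of 106 (binding).
Slack constraints have shadow price 0 (complementary slackness).
The binding rows give the dual system: 5·y_steam + 5·y_labor = 47.5 and 3·y_steam + 1·y_labor = 20.5.
→ y_steam = 5.5 and y_labor = 4.
Shadow price of steam = 5.5.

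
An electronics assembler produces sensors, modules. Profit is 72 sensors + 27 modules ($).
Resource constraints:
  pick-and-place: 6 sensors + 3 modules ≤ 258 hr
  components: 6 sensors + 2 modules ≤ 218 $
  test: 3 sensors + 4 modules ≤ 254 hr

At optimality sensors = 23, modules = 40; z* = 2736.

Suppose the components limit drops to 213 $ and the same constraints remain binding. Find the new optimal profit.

Check each constraint at x*: pick-and-place 258/258 (tight); components 218/218 (tight); test 229/254 (slack 25).
Since test is not tight, its dual is 0.
The binding rows give the dual system: 6·y_pick-and-place + 6·y_components = 72 and 3·y_pick-and-place + 2·y_components = 27.
Solving: y_pick-and-place = 3, y_components = 9.
Δz = y_components·Δb = 9 × (-5) = -45, so new z* = 2736 − 45 = 2691.

2691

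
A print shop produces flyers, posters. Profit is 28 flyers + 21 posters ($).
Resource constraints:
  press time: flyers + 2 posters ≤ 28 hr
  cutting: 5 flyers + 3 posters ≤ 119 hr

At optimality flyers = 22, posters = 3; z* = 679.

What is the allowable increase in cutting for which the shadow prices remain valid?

21

Binding constraints: press time, cutting. The basis is B = [[1,2],[5,3]] with det -7.
Per unit increase in cutting, x* moves by d = (0.2857, -0.1429).
The basis stays optimal until posters reaches 0; allowable increase = 21 hr.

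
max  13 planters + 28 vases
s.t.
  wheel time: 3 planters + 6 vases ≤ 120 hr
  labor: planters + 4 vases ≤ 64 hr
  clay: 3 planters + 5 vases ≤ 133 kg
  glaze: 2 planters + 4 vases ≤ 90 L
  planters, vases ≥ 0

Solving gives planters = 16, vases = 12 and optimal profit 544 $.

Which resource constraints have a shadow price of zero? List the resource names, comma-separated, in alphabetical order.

clay, glaze

wheel time: 120/120 (binding)
labor: 64/64 (binding)
clay: 108/133 (slack 25)
glaze: 80/90 (slack 10)
By complementary slackness, a constraint with positive slack has shadow price 0 → clay, glaze.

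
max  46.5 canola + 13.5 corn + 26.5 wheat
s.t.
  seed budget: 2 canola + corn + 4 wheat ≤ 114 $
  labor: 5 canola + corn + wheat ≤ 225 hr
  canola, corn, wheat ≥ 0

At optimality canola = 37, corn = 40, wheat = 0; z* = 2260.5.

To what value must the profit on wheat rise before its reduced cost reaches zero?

34.5

Check each constraint at x*: seed budget 114/114 (tight); labor 225/225 (tight).
The binding rows give the dual system: 2·y_seed budget + 5·y_labor = 46.5 and 1·y_seed budget + 1·y_labor = 13.5.
This yields shadow prices y_seed budget = 7, y_labor = 6.5.
wheat enters the basis when its profit ≥ yᵀa₃ = 7·4 + 6.5·1 = 34.5.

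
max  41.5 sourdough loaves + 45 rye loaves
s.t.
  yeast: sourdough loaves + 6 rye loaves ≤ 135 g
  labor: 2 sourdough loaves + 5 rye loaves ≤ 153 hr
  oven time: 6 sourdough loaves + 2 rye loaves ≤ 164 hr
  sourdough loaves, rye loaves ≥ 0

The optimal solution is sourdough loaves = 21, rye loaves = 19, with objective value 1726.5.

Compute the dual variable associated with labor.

0

At the optimum: yeast uses 135 of 135 (binding); labor uses 137 of 153 (slack = 16); oven time uses 164 of 164 (binding).
Slack constraints have shadow price 0 (complementary slackness).
The binding rows give the dual system: 1·y_yeast + 6·y_oven time = 41.5 and 6·y_yeast + 2·y_oven time = 45.
This yields shadow prices y_yeast = 5.5, y_oven time = 6.
Shadow price of labor = 0.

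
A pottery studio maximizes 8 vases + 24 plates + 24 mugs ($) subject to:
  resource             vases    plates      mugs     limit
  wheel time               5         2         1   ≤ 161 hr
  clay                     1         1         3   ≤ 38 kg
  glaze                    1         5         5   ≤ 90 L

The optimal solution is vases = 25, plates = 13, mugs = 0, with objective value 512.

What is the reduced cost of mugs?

-8

Binding: clay and glaze. Non-binding: wheel time (10 unused).
Slack constraints have shadow price 0 (complementary slackness).
The binding rows give the dual system: 1·y_clay + 1·y_glaze = 8 and 1·y_clay + 5·y_glaze = 24.
Solving: y_clay = 4, y_glaze = 4.
Reduced cost of mugs: c₃ − yᵀa₃ = 24 − (4·3 + 4·5) = 24 − 32 = -8.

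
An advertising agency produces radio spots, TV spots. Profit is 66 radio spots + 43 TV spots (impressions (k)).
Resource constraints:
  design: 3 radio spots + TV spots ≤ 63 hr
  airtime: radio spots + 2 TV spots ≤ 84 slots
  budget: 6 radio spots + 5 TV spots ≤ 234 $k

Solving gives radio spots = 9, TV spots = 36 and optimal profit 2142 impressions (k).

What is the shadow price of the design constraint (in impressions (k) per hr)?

8

Check each constraint at x*: design 63/63 (tight); airtime 81/84 (slack 3); budget 234/234 (tight).
Slack constraints have shadow price 0 (complementary slackness).
Dual feasibility on the basic columns requires 3·y_design + 6·y_budget = 66, 1·y_design + 5·y_budget = 43.
This yields shadow prices y_design = 8, y_budget = 7.
Shadow price of design = 8.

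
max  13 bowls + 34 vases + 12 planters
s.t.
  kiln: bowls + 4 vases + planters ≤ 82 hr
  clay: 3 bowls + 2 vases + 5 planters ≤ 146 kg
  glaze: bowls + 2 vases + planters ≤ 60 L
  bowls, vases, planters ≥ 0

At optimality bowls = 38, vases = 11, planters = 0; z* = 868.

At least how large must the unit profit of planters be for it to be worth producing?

13

Binding: kiln and glaze. Non-binding: clay (10 unused).
By complementary slackness, y = 0 for the non-binding constraint.
The binding rows give the dual system: 1·y_kiln + 1·y_glaze = 13 and 4·y_kiln + 2·y_glaze = 34.
Solving: y_kiln = 4, y_glaze = 9.
planters enters the basis when its profit ≥ yᵀa₃ = 4·1 + 9·1 = 13.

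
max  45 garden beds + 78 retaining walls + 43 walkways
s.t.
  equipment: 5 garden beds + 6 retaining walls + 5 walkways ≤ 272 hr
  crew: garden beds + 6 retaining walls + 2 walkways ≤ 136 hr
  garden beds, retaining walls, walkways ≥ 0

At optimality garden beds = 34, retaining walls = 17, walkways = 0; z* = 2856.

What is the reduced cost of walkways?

-7

Both equipment and crew are binding at x*.
From A_Bᵀ y = c: 5·y_equipment + 1·y_crew = 45; 6·y_equipment + 6·y_crew = 78.
Solving: y_equipment = 8, y_crew = 5.
Reduced cost of walkways: c₃ − yᵀa₃ = 43 − (8·5 + 5·2) = 43 − 50 = -7.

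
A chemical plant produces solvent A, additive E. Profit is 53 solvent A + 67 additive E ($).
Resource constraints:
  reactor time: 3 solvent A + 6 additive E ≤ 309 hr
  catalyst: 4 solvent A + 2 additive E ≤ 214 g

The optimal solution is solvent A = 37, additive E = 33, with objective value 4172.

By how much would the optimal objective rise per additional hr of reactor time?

9

Check each constraint at x*: reactor time 309/309 (tight); catalyst 214/214 (tight).
Dual feasibility on the basic columns requires 3·y_reactor time + 4·y_catalyst = 53, 6·y_reactor time + 2·y_catalyst = 67.
This yields shadow prices y_reactor time = 9, y_catalyst = 6.5.
Shadow price of reactor time = 9.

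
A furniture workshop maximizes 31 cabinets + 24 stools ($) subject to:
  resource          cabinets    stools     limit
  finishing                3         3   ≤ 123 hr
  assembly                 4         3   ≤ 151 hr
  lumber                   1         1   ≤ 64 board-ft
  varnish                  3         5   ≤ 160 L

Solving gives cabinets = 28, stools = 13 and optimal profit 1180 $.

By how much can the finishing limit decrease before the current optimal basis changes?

Binding constraints: finishing, assembly. The basis is B = [[3,3],[4,3]] with det -3.
Per unit decrease in finishing, x* moves by d = (1, -1.3333).
The basis stays optimal until stools reaches 0; allowable decrease = 9.75 hr.

9.75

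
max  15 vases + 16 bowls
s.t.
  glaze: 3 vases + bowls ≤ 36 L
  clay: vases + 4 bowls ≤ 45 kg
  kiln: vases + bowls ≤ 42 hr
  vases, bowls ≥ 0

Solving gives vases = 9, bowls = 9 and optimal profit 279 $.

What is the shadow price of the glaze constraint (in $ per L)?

Check each constraint at x*: glaze 36/36 (tight); clay 45/45 (tight); kiln 18/42 (slack 24).
By complementary slackness, y = 0 for the non-binding constraint.
From A_Bᵀ y = c: 3·y_glaze + 1·y_clay = 15; 1·y_glaze + 4·y_clay = 16.
Solving: y_glaze = 4, y_clay = 3.
Shadow price of glaze = 4.

4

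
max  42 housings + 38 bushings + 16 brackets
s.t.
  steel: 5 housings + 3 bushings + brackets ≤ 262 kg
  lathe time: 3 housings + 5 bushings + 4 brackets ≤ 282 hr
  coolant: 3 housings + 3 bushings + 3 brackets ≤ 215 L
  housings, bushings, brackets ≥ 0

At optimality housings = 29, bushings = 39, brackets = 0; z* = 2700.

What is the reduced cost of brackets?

-6

Binding: steel and lathe time. Non-binding: coolant (11 unused).
Since coolant is not tight, its dual is 0.
From A_Bᵀ y = c: 5·y_steel + 3·y_lathe time = 42; 3·y_steel + 5·y_lathe time = 38.
This yields shadow prices y_steel = 6, y_lathe time = 4.
Reduced cost of brackets: c₃ − yᵀa₃ = 16 − (6·1 + 4·4) = 16 − 22 = -6.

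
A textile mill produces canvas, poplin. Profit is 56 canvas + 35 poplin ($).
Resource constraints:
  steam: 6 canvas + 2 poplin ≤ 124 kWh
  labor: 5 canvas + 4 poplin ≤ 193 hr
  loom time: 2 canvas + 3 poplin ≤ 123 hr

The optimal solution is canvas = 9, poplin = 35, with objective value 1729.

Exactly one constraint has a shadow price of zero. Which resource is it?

labor

steam: 124/124 (binding)
labor: 185/193 (slack 8)
loom time: 123/123 (binding)
By complementary slackness, a constraint with positive slack has shadow price 0 → labor.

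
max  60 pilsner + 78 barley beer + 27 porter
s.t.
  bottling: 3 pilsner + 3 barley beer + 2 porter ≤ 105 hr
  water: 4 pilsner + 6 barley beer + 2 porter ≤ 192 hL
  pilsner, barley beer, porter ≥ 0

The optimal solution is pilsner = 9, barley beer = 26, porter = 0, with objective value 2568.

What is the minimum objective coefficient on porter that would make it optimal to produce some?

Both bottling and water are binding at x*.
Dual feasibility on the basic columns requires 3·y_bottling + 4·y_water = 60, 3·y_bottling + 6·y_water = 78.
Solving: y_bottling = 8, y_water = 9.
porter enters the basis when its profit ≥ yᵀa₃ = 8·2 + 9·2 = 34.

34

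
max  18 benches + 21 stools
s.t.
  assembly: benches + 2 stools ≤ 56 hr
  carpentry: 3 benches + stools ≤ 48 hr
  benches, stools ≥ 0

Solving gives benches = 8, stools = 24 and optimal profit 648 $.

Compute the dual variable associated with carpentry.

3

Both assembly and carpentry are binding at x*.
Dual feasibility on the basic columns requires 1·y_assembly + 3·y_carpentry = 18, 2·y_assembly + 1·y_carpentry = 21.
This yields shadow prices y_assembly = 9, y_carpentry = 3.
Shadow price of carpentry = 3.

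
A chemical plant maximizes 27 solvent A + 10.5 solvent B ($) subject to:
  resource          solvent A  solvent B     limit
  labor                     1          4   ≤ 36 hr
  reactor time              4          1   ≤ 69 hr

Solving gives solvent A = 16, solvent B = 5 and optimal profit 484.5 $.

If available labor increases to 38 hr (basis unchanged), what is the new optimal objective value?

486.5

Both labor and reactor time are binding at x*.
The binding rows give the dual system: 1·y_labor + 4·y_reactor time = 27 and 4·y_labor + 1·y_reactor time = 10.5.
→ y_labor = 1 and y_reactor time = 6.5.
Δz = y_labor·Δb = 1 × (2) = 2, so new z* = 484.5 + 2 = 486.5.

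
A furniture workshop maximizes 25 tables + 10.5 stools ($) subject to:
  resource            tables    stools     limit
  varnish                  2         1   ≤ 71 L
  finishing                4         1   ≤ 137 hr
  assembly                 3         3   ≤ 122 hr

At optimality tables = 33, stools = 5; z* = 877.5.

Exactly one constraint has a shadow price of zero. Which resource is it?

varnish: 71/71 (binding)
finishing: 137/137 (binding)
assembly: 114/122 (slack 8)
By complementary slackness, a constraint with positive slack has shadow price 0 → assembly.

assembly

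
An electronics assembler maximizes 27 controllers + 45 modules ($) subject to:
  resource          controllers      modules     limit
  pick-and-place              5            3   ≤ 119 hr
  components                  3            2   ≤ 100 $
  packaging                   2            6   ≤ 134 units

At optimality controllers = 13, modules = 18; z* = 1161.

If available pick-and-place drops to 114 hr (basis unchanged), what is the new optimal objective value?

Binding: pick-and-place and packaging. Non-binding: components (25 unused).
Since components is not tight, its dual is 0.
The binding rows give the dual system: 5·y_pick-and-place + 2·y_packaging = 27 and 3·y_pick-and-place + 6·y_packaging = 45.
This yields shadow prices y_pick-and-place = 3, y_packaging = 6.
Δz = y_pick-and-place·Δb = 3 × (-5) = -15, so new z* = 1161 − 15 = 1146.

1146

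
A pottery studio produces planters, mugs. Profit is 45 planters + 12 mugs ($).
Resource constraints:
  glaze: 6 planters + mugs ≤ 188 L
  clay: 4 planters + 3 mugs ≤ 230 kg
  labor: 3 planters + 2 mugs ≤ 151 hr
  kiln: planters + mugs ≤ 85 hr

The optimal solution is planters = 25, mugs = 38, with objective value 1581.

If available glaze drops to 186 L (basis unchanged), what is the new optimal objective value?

1569

Check each constraint at x*: glaze 188/188 (tight); clay 214/230 (slack 16); labor 151/151 (tight); kiln 63/85 (slack 22).
Since clay, kiln are not tight, their duals are 0.
Dual feasibility on the basic columns requires 6·y_glaze + 3·y_labor = 45, 1·y_glaze + 2·y_labor = 12.
Solving: y_glaze = 6, y_labor = 3.
Δz = y_glaze·Δb = 6 × (-2) = -12, so new z* = 1581 − 12 = 1569.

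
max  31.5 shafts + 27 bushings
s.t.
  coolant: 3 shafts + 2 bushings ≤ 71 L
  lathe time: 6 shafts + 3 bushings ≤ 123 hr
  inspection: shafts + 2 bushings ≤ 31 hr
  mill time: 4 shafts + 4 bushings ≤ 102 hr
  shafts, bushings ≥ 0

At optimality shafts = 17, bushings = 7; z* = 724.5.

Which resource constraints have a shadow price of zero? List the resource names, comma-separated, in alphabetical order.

coolant: 65/71 (slack 6)
lathe time: 123/123 (binding)
inspection: 31/31 (binding)
mill time: 96/102 (slack 6)
By complementary slackness, a constraint with positive slack has shadow price 0 → coolant, mill time.

coolant, mill time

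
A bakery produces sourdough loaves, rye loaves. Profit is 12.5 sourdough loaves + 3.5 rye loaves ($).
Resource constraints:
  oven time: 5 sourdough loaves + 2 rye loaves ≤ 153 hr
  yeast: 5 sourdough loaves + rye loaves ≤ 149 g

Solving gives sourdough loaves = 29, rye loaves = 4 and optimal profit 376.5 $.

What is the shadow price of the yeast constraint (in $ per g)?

At the optimum: oven time uses 153 of 153 (binding); yeast uses 149 of 149 (binding).
The binding rows give the dual system: 5·y_oven time + 5·y_yeast = 12.5 and 2·y_oven time + 1·y_yeast = 3.5.
Solving: y_oven time = 1, y_yeast = 1.5.
Shadow price of yeast = 1.5.

1.5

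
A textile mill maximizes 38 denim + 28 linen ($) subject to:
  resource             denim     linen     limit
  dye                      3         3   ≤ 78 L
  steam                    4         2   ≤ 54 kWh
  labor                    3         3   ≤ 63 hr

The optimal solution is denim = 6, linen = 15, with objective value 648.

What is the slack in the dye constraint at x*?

15

dye used = 3·6 + 3·15 = 63; slack = 78 − 63 = 15.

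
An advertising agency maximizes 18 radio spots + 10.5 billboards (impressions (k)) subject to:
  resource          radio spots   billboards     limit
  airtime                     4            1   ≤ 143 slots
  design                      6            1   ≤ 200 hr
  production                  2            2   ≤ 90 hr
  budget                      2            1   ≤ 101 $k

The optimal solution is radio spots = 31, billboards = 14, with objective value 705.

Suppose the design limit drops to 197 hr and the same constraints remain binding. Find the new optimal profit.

700.5

Check each constraint at x*: airtime 138/143 (slack 5); design 200/200 (tight); production 90/90 (tight); budget 76/101 (slack 25).
By complementary slackness, y = 0 for the non-binding constraints.
The binding rows give the dual system: 6·y_design + 2·y_production = 18 and 1·y_design + 2·y_production = 10.5.
→ y_design = 1.5 and y_production = 4.5.
Δz = y_design·Δb = 1.5 × (-3) = -4.5, so new z* = 705 − 4.5 = 700.5.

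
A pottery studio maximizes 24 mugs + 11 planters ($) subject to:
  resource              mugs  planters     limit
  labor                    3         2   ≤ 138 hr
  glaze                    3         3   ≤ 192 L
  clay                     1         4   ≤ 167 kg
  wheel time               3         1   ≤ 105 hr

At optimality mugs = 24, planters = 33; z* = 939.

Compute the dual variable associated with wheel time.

5

Check each constraint at x*: labor 138/138 (tight); glaze 171/192 (slack 21); clay 156/167 (slack 11); wheel time 105/105 (tight).
By complementary slackness, y = 0 for the non-binding constraints.
Dual feasibility on the basic columns requires 3·y_labor + 3·y_wheel time = 24, 2·y_labor + 1·y_wheel time = 11.
This yields shadow prices y_labor = 3, y_wheel time = 5.
Shadow price of wheel time = 5.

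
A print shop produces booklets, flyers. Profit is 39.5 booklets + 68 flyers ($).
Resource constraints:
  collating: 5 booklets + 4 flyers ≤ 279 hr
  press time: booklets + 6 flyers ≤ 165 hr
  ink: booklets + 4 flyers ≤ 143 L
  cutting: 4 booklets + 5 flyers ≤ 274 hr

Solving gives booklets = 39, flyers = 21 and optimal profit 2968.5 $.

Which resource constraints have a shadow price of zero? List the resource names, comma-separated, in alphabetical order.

collating: 279/279 (binding)
press time: 165/165 (binding)
ink: 123/143 (slack 20)
cutting: 261/274 (slack 13)
By complementary slackness, a constraint with positive slack has shadow price 0 → cutting, ink.

cutting, ink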